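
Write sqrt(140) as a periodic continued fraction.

Write x_i = (sqrt(140) + m_i)/d_i with (m_0, d_0) = (0, 1). a_0 = floor(sqrt(140)) = 11, since 11^2 = 121 <= 140 < 144 = 12^2.
Iterate m_{i+1} = d_i*a_i - m_i, d_{i+1} = (140 - m_{i+1}^2)/d_i, a_{i+1} = floor((a_0 + m_{i+1})/d_{i+1}):
  m_1 = 1*11 - 0 = 11, d_1 = (140 - 11^2)/1 = 19/1 = 19, a_1 = floor((11 + 11)/19) = 1.
  m_2 = 19*1 - 11 = 8, d_2 = (140 - 8^2)/19 = 76/19 = 4, a_2 = floor((11 + 8)/4) = 4.
  m_3 = 4*4 - 8 = 8, d_3 = (140 - 8^2)/4 = 76/4 = 19, a_3 = floor((11 + 8)/19) = 1.
  m_4 = 19*1 - 8 = 11, d_4 = (140 - 11^2)/19 = 19/19 = 1, a_4 = floor((11 + 11)/1) = 22.
  m_5 = 1*22 - 11 = 11, d_5 = (140 - 11^2)/1 = 19/1 = 19: (m_5, d_5) = (m_1, d_1) = (11, 19), so from here the quotients repeat a_1, ..., a_4; the period length is 4.
Hence the expansion of sqrt(140) is a_0 = 11 followed by the repeating block 1, 4, 1, 22 (period 4).

[11; (1, 4, 1, 22)]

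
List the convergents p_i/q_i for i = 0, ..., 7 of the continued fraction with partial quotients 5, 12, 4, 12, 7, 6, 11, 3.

5/1, 61/12, 249/49, 3049/600, 21592/4249, 132601/26094, 1480203/291283, 4573210/899943

Using the convergent recurrence p_i = a_i*p_{i-1} + p_{i-2}, q_i = a_i*q_{i-1} + q_{i-2} with p_{-2}=0, p_{-1}=1, q_{-2}=1, q_{-1}=0:
  i=0: a_0=5, p_0 = 5*1 + 0 = 5, q_0 = 5*0 + 1 = 1.
  i=1: a_1=12, p_1 = 12*5 + 1 = 61, q_1 = 12*1 + 0 = 12.
  i=2: a_2=4, p_2 = 4*61 + 5 = 249, q_2 = 4*12 + 1 = 49.
  i=3: a_3=12, p_3 = 12*249 + 61 = 3049, q_3 = 12*49 + 12 = 600.
  i=4: a_4=7, p_4 = 7*3049 + 249 = 21592, q_4 = 7*600 + 49 = 4249.
  i=5: a_5=6, p_5 = 6*21592 + 3049 = 132601, q_5 = 6*4249 + 600 = 26094.
  i=6: a_6=11, p_6 = 11*132601 + 21592 = 1480203, q_6 = 11*26094 + 4249 = 291283.
  i=7: a_7=3, p_7 = 3*1480203 + 132601 = 4573210, q_7 = 3*291283 + 26094 = 899943.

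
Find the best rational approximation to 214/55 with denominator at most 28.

Expand x = 214/55 as a continued fraction with the Euclidean algorithm:
  214 = 3*55 + 49, so a_0 = 3.
  55 = 1*49 + 6, so a_1 = 1.
  49 = 8*6 + 1, so a_2 = 8.
  6 = 6*1 + 0, so a_3 = 6.
so x = [3; 1, 8, 6].
Convergents (p_i = a_i*p_{i-1} + p_{i-2}, q_i = a_i*q_{i-1} + q_{i-2} with p_{-2}=0, p_{-1}=1, q_{-2}=1, q_{-1}=0), until the denominator exceeds 28:
  i=0: a_0=3, p_0 = 3*1 + 0 = 3, q_0 = 3*0 + 1 = 1.
  i=1: a_1=1, p_1 = 1*3 + 1 = 4, q_1 = 1*1 + 0 = 1.
  i=2: a_2=8, p_2 = 8*4 + 3 = 35, q_2 = 8*1 + 1 = 9.
  i=3: a_3=6, p_3 = 6*35 + 4 = 214, q_3 = 6*9 + 1 = 55.
q_3 = 55 > 28, so the last convergent with denominator <= 28 is p_2/q_2 = 35/9.
The closest fraction with denominator <= 28 is either p_2/q_2 or the intermediate fraction (k*p_2 + p_1)/(k*q_2 + q_1) with the largest k >= 1 whose denominator stays <= 28; these approach x as k grows, and every other convergent or intermediate fraction in range is farther away.
Largest k: floor((28 - q_1)/q_2) = floor((28 - 1)/9) = 3.
That gives (3*35 + 4)/(3*9 + 1) = 109/28.
Compare the errors: |x - 35/9| = |214*9 - 35*55|/(55*9) = 1/495, and |x - 109/28| = |214*28 - 109*55|/(55*28) = 3/1540.
Cross-multiplying, 3*495 = 1485 < 1540 = 1*1540, so 3/1540 is smaller: the intermediate fraction 109/28 is closer to x than 35/9.

109/28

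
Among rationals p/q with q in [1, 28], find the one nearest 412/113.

Expand x = 412/113 as a continued fraction with the Euclidean algorithm:
  412 = 3*113 + 73, so a_0 = 3.
  113 = 1*73 + 40, so a_1 = 1.
  73 = 1*40 + 33, so a_2 = 1.
  40 = 1*33 + 7, so a_3 = 1.
  33 = 4*7 + 5, so a_4 = 4.
  7 = 1*5 + 2, so a_5 = 1.
  5 = 2*2 + 1, so a_6 = 2.
  2 = 2*1 + 0, so a_7 = 2.
so x = [3; 1, 1, 1, 4, 1, 2, 2].
Convergents (p_i = a_i*p_{i-1} + p_{i-2}, q_i = a_i*q_{i-1} + q_{i-2} with p_{-2}=0, p_{-1}=1, q_{-2}=1, q_{-1}=0), until the denominator exceeds 28:
  i=0: a_0=3, p_0 = 3*1 + 0 = 3, q_0 = 3*0 + 1 = 1.
  i=1: a_1=1, p_1 = 1*3 + 1 = 4, q_1 = 1*1 + 0 = 1.
  i=2: a_2=1, p_2 = 1*4 + 3 = 7, q_2 = 1*1 + 1 = 2.
  i=3: a_3=1, p_3 = 1*7 + 4 = 11, q_3 = 1*2 + 1 = 3.
  i=4: a_4=4, p_4 = 4*11 + 7 = 51, q_4 = 4*3 + 2 = 14.
  i=5: a_5=1, p_5 = 1*51 + 11 = 62, q_5 = 1*14 + 3 = 17.
  i=6: a_6=2, p_6 = 2*62 + 51 = 175, q_6 = 2*17 + 14 = 48.
q_6 = 48 > 28, so the last convergent with denominator <= 28 is p_5/q_5 = 62/17.
The closest fraction with denominator <= 28 is either p_5/q_5 or the intermediate fraction (k*p_5 + p_4)/(k*q_5 + q_4) with the largest k >= 1 whose denominator stays <= 28; these approach x as k grows, and every other convergent or intermediate fraction in range is farther away.
Largest k: floor((28 - q_4)/q_5) = floor((28 - 14)/17) = 0.
Since k = 0, no intermediate fraction beyond p_5/q_5 has denominator <= 28, so the convergent 62/17 is the closest (its error is |412*17 - 62*113|/(113*17) = 2/1921).

62/17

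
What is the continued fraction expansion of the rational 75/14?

Run the Euclidean algorithm on 75 and 14; the successive quotients are the partial quotients a_0, a_1, ... (each step inverts the fractional part left over by the previous one):
  75 = 5*14 + 5, so a_0 = 5.
  14 = 2*5 + 4, so a_1 = 2.
  5 = 1*4 + 1, so a_2 = 1.
  4 = 4*1 + 0, so a_3 = 4.
The remainder reaches 0 after 4 divisions, so the expansion has 4 partial quotients, read off in order.

[5; 2, 1, 4]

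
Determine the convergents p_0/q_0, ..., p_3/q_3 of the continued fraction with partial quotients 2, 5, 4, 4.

2/1, 11/5, 46/21, 195/89

Using the convergent recurrence p_i = a_i*p_{i-1} + p_{i-2}, q_i = a_i*q_{i-1} + q_{i-2} with p_{-2}=0, p_{-1}=1, q_{-2}=1, q_{-1}=0:
  i=0: a_0=2, p_0 = 2*1 + 0 = 2, q_0 = 2*0 + 1 = 1.
  i=1: a_1=5, p_1 = 5*2 + 1 = 11, q_1 = 5*1 + 0 = 5.
  i=2: a_2=4, p_2 = 4*11 + 2 = 46, q_2 = 4*5 + 1 = 21.
  i=3: a_3=4, p_3 = 4*46 + 11 = 195, q_3 = 4*21 + 5 = 89.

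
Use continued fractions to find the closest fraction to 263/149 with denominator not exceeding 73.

Expand x = 263/149 as a continued fraction with the Euclidean algorithm:
  263 = 1*149 + 114, so a_0 = 1.
  149 = 1*114 + 35, so a_1 = 1.
  114 = 3*35 + 9, so a_2 = 3.
  35 = 3*9 + 8, so a_3 = 3.
  9 = 1*8 + 1, so a_4 = 1.
  8 = 8*1 + 0, so a_5 = 8.
so x = [1; 1, 3, 3, 1, 8].
Convergents (p_i = a_i*p_{i-1} + p_{i-2}, q_i = a_i*q_{i-1} + q_{i-2} with p_{-2}=0, p_{-1}=1, q_{-2}=1, q_{-1}=0), until the denominator exceeds 73:
  i=0: a_0=1, p_0 = 1*1 + 0 = 1, q_0 = 1*0 + 1 = 1.
  i=1: a_1=1, p_1 = 1*1 + 1 = 2, q_1 = 1*1 + 0 = 1.
  i=2: a_2=3, p_2 = 3*2 + 1 = 7, q_2 = 3*1 + 1 = 4.
  i=3: a_3=3, p_3 = 3*7 + 2 = 23, q_3 = 3*4 + 1 = 13.
  i=4: a_4=1, p_4 = 1*23 + 7 = 30, q_4 = 1*13 + 4 = 17.
  i=5: a_5=8, p_5 = 8*30 + 23 = 263, q_5 = 8*17 + 13 = 149.
q_5 = 149 > 73, so the last convergent with denominator <= 73 is p_4/q_4 = 30/17.
The closest fraction with denominator <= 73 is either p_4/q_4 or the intermediate fraction (k*p_4 + p_3)/(k*q_4 + q_3) with the largest k >= 1 whose denominator stays <= 73; these approach x as k grows, and every other convergent or intermediate fraction in range is farther away.
Largest k: floor((73 - q_3)/q_4) = floor((73 - 13)/17) = 3.
That gives (3*30 + 23)/(3*17 + 13) = 113/64.
Compare the errors: |x - 30/17| = |263*17 - 30*149|/(149*17) = 1/2533, and |x - 113/64| = |263*64 - 113*149|/(149*64) = 5/9536.
Cross-multiplying, 1*9536 = 9536 < 12665 = 5*2533, so 1/2533 is smaller: the convergent 30/17 is closer to x than 113/64.

30/17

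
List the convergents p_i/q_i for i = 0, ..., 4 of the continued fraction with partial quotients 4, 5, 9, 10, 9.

4/1, 21/5, 193/46, 1951/465, 17752/4231

Using the convergent recurrence p_i = a_i*p_{i-1} + p_{i-2}, q_i = a_i*q_{i-1} + q_{i-2} with p_{-2}=0, p_{-1}=1, q_{-2}=1, q_{-1}=0:
  i=0: a_0=4, p_0 = 4*1 + 0 = 4, q_0 = 4*0 + 1 = 1.
  i=1: a_1=5, p_1 = 5*4 + 1 = 21, q_1 = 5*1 + 0 = 5.
  i=2: a_2=9, p_2 = 9*21 + 4 = 193, q_2 = 9*5 + 1 = 46.
  i=3: a_3=10, p_3 = 10*193 + 21 = 1951, q_3 = 10*46 + 5 = 465.
  i=4: a_4=9, p_4 = 9*1951 + 193 = 17752, q_4 = 9*465 + 46 = 4231.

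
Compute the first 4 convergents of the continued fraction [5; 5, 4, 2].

Using the convergent recurrence p_i = a_i*p_{i-1} + p_{i-2}, q_i = a_i*q_{i-1} + q_{i-2} with p_{-2}=0, p_{-1}=1, q_{-2}=1, q_{-1}=0:
  i=0: a_0=5, p_0 = 5*1 + 0 = 5, q_0 = 5*0 + 1 = 1.
  i=1: a_1=5, p_1 = 5*5 + 1 = 26, q_1 = 5*1 + 0 = 5.
  i=2: a_2=4, p_2 = 4*26 + 5 = 109, q_2 = 4*5 + 1 = 21.
  i=3: a_3=2, p_3 = 2*109 + 26 = 244, q_3 = 2*21 + 5 = 47.

5/1, 26/5, 109/21, 244/47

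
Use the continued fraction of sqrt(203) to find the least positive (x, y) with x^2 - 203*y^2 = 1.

(x, y) = (57, 4)

First expand sqrt(203) as a continued fraction. With x_i = (sqrt(203) + m_i)/d_i and (m_0, d_0) = (0, 1): a_0 = floor(sqrt(203)) = 14, since 14^2 = 196 <= 203 < 225 = 15^2.
Iterate m_{i+1} = d_i*a_i - m_i, d_{i+1} = (203 - m_{i+1}^2)/d_i, a_{i+1} = floor((a_0 + m_{i+1})/d_{i+1}):
  m_1 = 1*14 - 0 = 14, d_1 = (203 - 14^2)/1 = 7/1 = 7, a_1 = floor((14 + 14)/7) = 4.
  m_2 = 7*4 - 14 = 14, d_2 = (203 - 14^2)/7 = 7/7 = 1, a_2 = floor((14 + 14)/1) = 28.
  m_3 = 1*28 - 14 = 14, d_3 = (203 - 14^2)/1 = 7/1 = 7: (m_3, d_3) = (m_1, d_1) = (14, 7), so from here the quotients repeat a_1, a_2; the period length is 2.
So sqrt(203) = [14; (4, 28)] with period length k = 2.
k is even, so the fundamental solution of x^2 - 203y^2 = 1 is (p_{k-1}, q_{k-1}) = (p_1, q_1); compute convergents through index 1.
Convergents (p_i = a_i*p_{i-1} + p_{i-2}, q_i = a_i*q_{i-1} + q_{i-2} with p_{-2}=0, p_{-1}=1, q_{-2}=1, q_{-1}=0):
  i=0: a_0=14, p_0 = 14*1 + 0 = 14, q_0 = 14*0 + 1 = 1.
  i=1: a_1=4, p_1 = 4*14 + 1 = 57, q_1 = 4*1 + 0 = 4.
Check: 57^2 - 203*4^2 = 3249 - 3248 = 1, so (x, y) = (57, 4) solves the equation, and by the theorem it is the least positive solution.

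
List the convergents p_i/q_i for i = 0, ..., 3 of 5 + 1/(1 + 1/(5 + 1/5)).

Using the convergent recurrence p_i = a_i*p_{i-1} + p_{i-2}, q_i = a_i*q_{i-1} + q_{i-2} with p_{-2}=0, p_{-1}=1, q_{-2}=1, q_{-1}=0:
  i=0: a_0=5, p_0 = 5*1 + 0 = 5, q_0 = 5*0 + 1 = 1.
  i=1: a_1=1, p_1 = 1*5 + 1 = 6, q_1 = 1*1 + 0 = 1.
  i=2: a_2=5, p_2 = 5*6 + 5 = 35, q_2 = 5*1 + 1 = 6.
  i=3: a_3=5, p_3 = 5*35 + 6 = 181, q_3 = 5*6 + 1 = 31.

5/1, 6/1, 35/6, 181/31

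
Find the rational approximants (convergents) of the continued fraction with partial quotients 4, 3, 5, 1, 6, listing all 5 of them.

4/1, 13/3, 69/16, 82/19, 561/130

Using the convergent recurrence p_i = a_i*p_{i-1} + p_{i-2}, q_i = a_i*q_{i-1} + q_{i-2} with p_{-2}=0, p_{-1}=1, q_{-2}=1, q_{-1}=0:
  i=0: a_0=4, p_0 = 4*1 + 0 = 4, q_0 = 4*0 + 1 = 1.
  i=1: a_1=3, p_1 = 3*4 + 1 = 13, q_1 = 3*1 + 0 = 3.
  i=2: a_2=5, p_2 = 5*13 + 4 = 69, q_2 = 5*3 + 1 = 16.
  i=3: a_3=1, p_3 = 1*69 + 13 = 82, q_3 = 1*16 + 3 = 19.
  i=4: a_4=6, p_4 = 6*82 + 69 = 561, q_4 = 6*19 + 16 = 130.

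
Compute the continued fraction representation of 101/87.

[1; 6, 4, 1, 2]

Run the Euclidean algorithm on 101 and 87; the successive quotients are the partial quotients a_0, a_1, ... (each step inverts the fractional part left over by the previous one):
  101 = 1*87 + 14, so a_0 = 1.
  87 = 6*14 + 3, so a_1 = 6.
  14 = 4*3 + 2, so a_2 = 4.
  3 = 1*2 + 1, so a_3 = 1.
  2 = 2*1 + 0, so a_4 = 2.
The remainder reaches 0 after 5 divisions, so the expansion has 5 partial quotients, read off in order.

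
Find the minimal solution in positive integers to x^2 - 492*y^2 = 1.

(x, y) = (29767, 1342)

First expand sqrt(492) as a continued fraction. With x_i = (sqrt(492) + m_i)/d_i and (m_0, d_0) = (0, 1): a_0 = floor(sqrt(492)) = 22, since 22^2 = 484 <= 492 < 529 = 23^2.
Iterate m_{i+1} = d_i*a_i - m_i, d_{i+1} = (492 - m_{i+1}^2)/d_i, a_{i+1} = floor((a_0 + m_{i+1})/d_{i+1}):
  m_1 = 1*22 - 0 = 22, d_1 = (492 - 22^2)/1 = 8/1 = 8, a_1 = floor((22 + 22)/8) = 5.
  m_2 = 8*5 - 22 = 18, d_2 = (492 - 18^2)/8 = 168/8 = 21, a_2 = floor((22 + 18)/21) = 1.
  m_3 = 21*1 - 18 = 3, d_3 = (492 - 3^2)/21 = 483/21 = 23, a_3 = floor((22 + 3)/23) = 1.
  m_4 = 23*1 - 3 = 20, d_4 = (492 - 20^2)/23 = 92/23 = 4, a_4 = floor((22 + 20)/4) = 10.
  m_5 = 4*10 - 20 = 20, d_5 = (492 - 20^2)/4 = 92/4 = 23, a_5 = floor((22 + 20)/23) = 1.
  m_6 = 23*1 - 20 = 3, d_6 = (492 - 3^2)/23 = 483/23 = 21, a_6 = floor((22 + 3)/21) = 1.
  m_7 = 21*1 - 3 = 18, d_7 = (492 - 18^2)/21 = 168/21 = 8, a_7 = floor((22 + 18)/8) = 5.
  m_8 = 8*5 - 18 = 22, d_8 = (492 - 22^2)/8 = 8/8 = 1, a_8 = floor((22 + 22)/1) = 44.
  m_9 = 1*44 - 22 = 22, d_9 = (492 - 22^2)/1 = 8/1 = 8: (m_9, d_9) = (m_1, d_1) = (22, 8), so from here the quotients repeat a_1, ..., a_8; the period length is 8.
So sqrt(492) = [22; (5, 1, 1, 10, 1, 1, 5, 44)] with period length k = 8.
k is even, so the fundamental solution of x^2 - 492y^2 = 1 is (p_{k-1}, q_{k-1}) = (p_7, q_7); compute convergents through index 7.
Convergents (p_i = a_i*p_{i-1} + p_{i-2}, q_i = a_i*q_{i-1} + q_{i-2} with p_{-2}=0, p_{-1}=1, q_{-2}=1, q_{-1}=0):
  i=0: a_0=22, p_0 = 22*1 + 0 = 22, q_0 = 22*0 + 1 = 1.
  i=1: a_1=5, p_1 = 5*22 + 1 = 111, q_1 = 5*1 + 0 = 5.
  i=2: a_2=1, p_2 = 1*111 + 22 = 133, q_2 = 1*5 + 1 = 6.
  i=3: a_3=1, p_3 = 1*133 + 111 = 244, q_3 = 1*6 + 5 = 11.
  i=4: a_4=10, p_4 = 10*244 + 133 = 2573, q_4 = 10*11 + 6 = 116.
  i=5: a_5=1, p_5 = 1*2573 + 244 = 2817, q_5 = 1*116 + 11 = 127.
  i=6: a_6=1, p_6 = 1*2817 + 2573 = 5390, q_6 = 1*127 + 116 = 243.
  i=7: a_7=5, p_7 = 5*5390 + 2817 = 29767, q_7 = 5*243 + 127 = 1342.
Check: 29767^2 - 492*1342^2 = 886074289 - 886074288 = 1, so (x, y) = (29767, 1342) solves the equation, and by the theorem it is the least positive solution.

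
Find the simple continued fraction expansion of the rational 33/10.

Run the Euclidean algorithm on 33 and 10; the successive quotients are the partial quotients a_0, a_1, ... (each step inverts the fractional part left over by the previous one):
  33 = 3*10 + 3, so a_0 = 3.
  10 = 3*3 + 1, so a_1 = 3.
  3 = 3*1 + 0, so a_2 = 3.
The remainder reaches 0 after 3 divisions, so the expansion has 3 partial quotients, read off in order.

[3; 3, 3]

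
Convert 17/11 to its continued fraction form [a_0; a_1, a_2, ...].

[1; 1, 1, 5]

Run the Euclidean algorithm on 17 and 11; the successive quotients are the partial quotients a_0, a_1, ... (each step inverts the fractional part left over by the previous one):
  17 = 1*11 + 6, so a_0 = 1.
  11 = 1*6 + 5, so a_1 = 1.
  6 = 1*5 + 1, so a_2 = 1.
  5 = 5*1 + 0, so a_3 = 5.
The remainder reaches 0 after 4 divisions, so the expansion has 4 partial quotients, read off in order.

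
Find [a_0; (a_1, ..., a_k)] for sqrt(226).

[15; (30)]

Write x_i = (sqrt(226) + m_i)/d_i with (m_0, d_0) = (0, 1). a_0 = floor(sqrt(226)) = 15, since 15^2 = 225 <= 226 < 256 = 16^2.
Iterate m_{i+1} = d_i*a_i - m_i, d_{i+1} = (226 - m_{i+1}^2)/d_i, a_{i+1} = floor((a_0 + m_{i+1})/d_{i+1}):
  m_1 = 1*15 - 0 = 15, d_1 = (226 - 15^2)/1 = 1/1 = 1, a_1 = floor((15 + 15)/1) = 30.
  m_2 = 1*30 - 15 = 15, d_2 = (226 - 15^2)/1 = 1/1 = 1: (m_2, d_2) = (m_1, d_1) = (15, 1), so from here the quotient a_1 repeats; the period length is 1.
Hence the expansion of sqrt(226) is a_0 = 15 followed by the repeating block 30 (period 1).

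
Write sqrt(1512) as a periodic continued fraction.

[38; (1, 7, 1, 1, 1, 7, 1, 76)]

Write x_i = (sqrt(1512) + m_i)/d_i with (m_0, d_0) = (0, 1). a_0 = floor(sqrt(1512)) = 38, since 38^2 = 1444 <= 1512 < 1521 = 39^2.
Iterate m_{i+1} = d_i*a_i - m_i, d_{i+1} = (1512 - m_{i+1}^2)/d_i, a_{i+1} = floor((a_0 + m_{i+1})/d_{i+1}):
  m_1 = 1*38 - 0 = 38, d_1 = (1512 - 38^2)/1 = 68/1 = 68, a_1 = floor((38 + 38)/68) = 1.
  m_2 = 68*1 - 38 = 30, d_2 = (1512 - 30^2)/68 = 612/68 = 9, a_2 = floor((38 + 30)/9) = 7.
  m_3 = 9*7 - 30 = 33, d_3 = (1512 - 33^2)/9 = 423/9 = 47, a_3 = floor((38 + 33)/47) = 1.
  m_4 = 47*1 - 33 = 14, d_4 = (1512 - 14^2)/47 = 1316/47 = 28, a_4 = floor((38 + 14)/28) = 1.
  m_5 = 28*1 - 14 = 14, d_5 = (1512 - 14^2)/28 = 1316/28 = 47, a_5 = floor((38 + 14)/47) = 1.
  m_6 = 47*1 - 14 = 33, d_6 = (1512 - 33^2)/47 = 423/47 = 9, a_6 = floor((38 + 33)/9) = 7.
  m_7 = 9*7 - 33 = 30, d_7 = (1512 - 30^2)/9 = 612/9 = 68, a_7 = floor((38 + 30)/68) = 1.
  m_8 = 68*1 - 30 = 38, d_8 = (1512 - 38^2)/68 = 68/68 = 1, a_8 = floor((38 + 38)/1) = 76.
  m_9 = 1*76 - 38 = 38, d_9 = (1512 - 38^2)/1 = 68/1 = 68: (m_9, d_9) = (m_1, d_1) = (38, 68), so from here the quotients repeat a_1, ..., a_8; the period length is 8.
Hence the expansion of sqrt(1512) is a_0 = 38 followed by the repeating block 1, 7, 1, 1, 1, 7, 1, 76 (period 8).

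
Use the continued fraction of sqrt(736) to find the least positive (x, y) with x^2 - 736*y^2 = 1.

(x, y) = (24335, 897)

First expand sqrt(736) as a continued fraction. With x_i = (sqrt(736) + m_i)/d_i and (m_0, d_0) = (0, 1): a_0 = floor(sqrt(736)) = 27, since 27^2 = 729 <= 736 < 784 = 28^2.
Iterate m_{i+1} = d_i*a_i - m_i, d_{i+1} = (736 - m_{i+1}^2)/d_i, a_{i+1} = floor((a_0 + m_{i+1})/d_{i+1}):
  m_1 = 1*27 - 0 = 27, d_1 = (736 - 27^2)/1 = 7/1 = 7, a_1 = floor((27 + 27)/7) = 7.
  m_2 = 7*7 - 27 = 22, d_2 = (736 - 22^2)/7 = 252/7 = 36, a_2 = floor((27 + 22)/36) = 1.
  m_3 = 36*1 - 22 = 14, d_3 = (736 - 14^2)/36 = 540/36 = 15, a_3 = floor((27 + 14)/15) = 2.
  m_4 = 15*2 - 14 = 16, d_4 = (736 - 16^2)/15 = 480/15 = 32, a_4 = floor((27 + 16)/32) = 1.
  m_5 = 32*1 - 16 = 16, d_5 = (736 - 16^2)/32 = 480/32 = 15, a_5 = floor((27 + 16)/15) = 2.
  m_6 = 15*2 - 16 = 14, d_6 = (736 - 14^2)/15 = 540/15 = 36, a_6 = floor((27 + 14)/36) = 1.
  m_7 = 36*1 - 14 = 22, d_7 = (736 - 22^2)/36 = 252/36 = 7, a_7 = floor((27 + 22)/7) = 7.
  m_8 = 7*7 - 22 = 27, d_8 = (736 - 27^2)/7 = 7/7 = 1, a_8 = floor((27 + 27)/1) = 54.
  m_9 = 1*54 - 27 = 27, d_9 = (736 - 27^2)/1 = 7/1 = 7: (m_9, d_9) = (m_1, d_1) = (27, 7), so from here the quotients repeat a_1, ..., a_8; the period length is 8.
So sqrt(736) = [27; (7, 1, 2, 1, 2, 1, 7, 54)] with period length k = 8.
k is even, so the fundamental solution of x^2 - 736y^2 = 1 is (p_{k-1}, q_{k-1}) = (p_7, q_7); compute convergents through index 7.
Convergents (p_i = a_i*p_{i-1} + p_{i-2}, q_i = a_i*q_{i-1} + q_{i-2} with p_{-2}=0, p_{-1}=1, q_{-2}=1, q_{-1}=0):
  i=0: a_0=27, p_0 = 27*1 + 0 = 27, q_0 = 27*0 + 1 = 1.
  i=1: a_1=7, p_1 = 7*27 + 1 = 190, q_1 = 7*1 + 0 = 7.
  i=2: a_2=1, p_2 = 1*190 + 27 = 217, q_2 = 1*7 + 1 = 8.
  i=3: a_3=2, p_3 = 2*217 + 190 = 624, q_3 = 2*8 + 7 = 23.
  i=4: a_4=1, p_4 = 1*624 + 217 = 841, q_4 = 1*23 + 8 = 31.
  i=5: a_5=2, p_5 = 2*841 + 624 = 2306, q_5 = 2*31 + 23 = 85.
  i=6: a_6=1, p_6 = 1*2306 + 841 = 3147, q_6 = 1*85 + 31 = 116.
  i=7: a_7=7, p_7 = 7*3147 + 2306 = 24335, q_7 = 7*116 + 85 = 897.
Check: 24335^2 - 736*897^2 = 592192225 - 592192224 = 1, so (x, y) = (24335, 897) solves the equation, and by the theorem it is the least positive solution.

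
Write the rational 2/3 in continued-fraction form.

[0; 1, 2]

Run the Euclidean algorithm on 2 and 3; the successive quotients are the partial quotients a_0, a_1, ... (each step inverts the fractional part left over by the previous one):
  2 = 0*3 + 2, so a_0 = 0.
  3 = 1*2 + 1, so a_1 = 1.
  2 = 2*1 + 0, so a_2 = 2.
The remainder reaches 0 after 3 divisions, so the expansion has 3 partial quotients, read off in order.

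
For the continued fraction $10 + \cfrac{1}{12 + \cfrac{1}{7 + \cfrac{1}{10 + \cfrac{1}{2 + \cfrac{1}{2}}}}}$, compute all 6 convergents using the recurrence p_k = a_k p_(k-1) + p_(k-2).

Using the convergent recurrence p_i = a_i*p_{i-1} + p_{i-2}, q_i = a_i*q_{i-1} + q_{i-2} with p_{-2}=0, p_{-1}=1, q_{-2}=1, q_{-1}=0:
  i=0: a_0=10, p_0 = 10*1 + 0 = 10, q_0 = 10*0 + 1 = 1.
  i=1: a_1=12, p_1 = 12*10 + 1 = 121, q_1 = 12*1 + 0 = 12.
  i=2: a_2=7, p_2 = 7*121 + 10 = 857, q_2 = 7*12 + 1 = 85.
  i=3: a_3=10, p_3 = 10*857 + 121 = 8691, q_3 = 10*85 + 12 = 862.
  i=4: a_4=2, p_4 = 2*8691 + 857 = 18239, q_4 = 2*862 + 85 = 1809.
  i=5: a_5=2, p_5 = 2*18239 + 8691 = 45169, q_5 = 2*1809 + 862 = 4480.

10/1, 121/12, 857/85, 8691/862, 18239/1809, 45169/4480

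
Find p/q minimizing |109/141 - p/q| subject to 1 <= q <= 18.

Expand x = 109/141 as a continued fraction with the Euclidean algorithm:
  109 = 0*141 + 109, so a_0 = 0.
  141 = 1*109 + 32, so a_1 = 1.
  109 = 3*32 + 13, so a_2 = 3.
  32 = 2*13 + 6, so a_3 = 2.
  13 = 2*6 + 1, so a_4 = 2.
  6 = 6*1 + 0, so a_5 = 6.
so x = [0; 1, 3, 2, 2, 6].
Convergents (p_i = a_i*p_{i-1} + p_{i-2}, q_i = a_i*q_{i-1} + q_{i-2} with p_{-2}=0, p_{-1}=1, q_{-2}=1, q_{-1}=0), until the denominator exceeds 18:
  i=0: a_0=0, p_0 = 0*1 + 0 = 0, q_0 = 0*0 + 1 = 1.
  i=1: a_1=1, p_1 = 1*0 + 1 = 1, q_1 = 1*1 + 0 = 1.
  i=2: a_2=3, p_2 = 3*1 + 0 = 3, q_2 = 3*1 + 1 = 4.
  i=3: a_3=2, p_3 = 2*3 + 1 = 7, q_3 = 2*4 + 1 = 9.
  i=4: a_4=2, p_4 = 2*7 + 3 = 17, q_4 = 2*9 + 4 = 22.
q_4 = 22 > 18, so the last convergent with denominator <= 18 is p_3/q_3 = 7/9.
The closest fraction with denominator <= 18 is either p_3/q_3 or the intermediate fraction (k*p_3 + p_2)/(k*q_3 + q_2) with the largest k >= 1 whose denominator stays <= 18; these approach x as k grows, and every other convergent or intermediate fraction in range is farther away.
Largest k: floor((18 - q_2)/q_3) = floor((18 - 4)/9) = 1.
That gives (1*7 + 3)/(1*9 + 4) = 10/13.
Compare the errors: |x - 7/9| = |109*9 - 7*141|/(141*9) = 6/1269, and |x - 10/13| = |109*13 - 10*141|/(141*13) = 7/1833.
Cross-multiplying, 7*1269 = 8883 < 10998 = 6*1833, so 7/1833 is smaller: the intermediate fraction 10/13 is closer to x than 7/9.

10/13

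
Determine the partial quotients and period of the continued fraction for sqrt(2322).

[48; (5, 2, 1, 10, 48, 10, 1, 2, 5, 96)]

Write x_i = (sqrt(2322) + m_i)/d_i with (m_0, d_0) = (0, 1). a_0 = floor(sqrt(2322)) = 48, since 48^2 = 2304 <= 2322 < 2401 = 49^2.
Iterate m_{i+1} = d_i*a_i - m_i, d_{i+1} = (2322 - m_{i+1}^2)/d_i, a_{i+1} = floor((a_0 + m_{i+1})/d_{i+1}):
  m_1 = 1*48 - 0 = 48, d_1 = (2322 - 48^2)/1 = 18/1 = 18, a_1 = floor((48 + 48)/18) = 5.
  m_2 = 18*5 - 48 = 42, d_2 = (2322 - 42^2)/18 = 558/18 = 31, a_2 = floor((48 + 42)/31) = 2.
  m_3 = 31*2 - 42 = 20, d_3 = (2322 - 20^2)/31 = 1922/31 = 62, a_3 = floor((48 + 20)/62) = 1.
  m_4 = 62*1 - 20 = 42, d_4 = (2322 - 42^2)/62 = 558/62 = 9, a_4 = floor((48 + 42)/9) = 10.
  m_5 = 9*10 - 42 = 48, d_5 = (2322 - 48^2)/9 = 18/9 = 2, a_5 = floor((48 + 48)/2) = 48.
  m_6 = 2*48 - 48 = 48, d_6 = (2322 - 48^2)/2 = 18/2 = 9, a_6 = floor((48 + 48)/9) = 10.
  m_7 = 9*10 - 48 = 42, d_7 = (2322 - 42^2)/9 = 558/9 = 62, a_7 = floor((48 + 42)/62) = 1.
  m_8 = 62*1 - 42 = 20, d_8 = (2322 - 20^2)/62 = 1922/62 = 31, a_8 = floor((48 + 20)/31) = 2.
  m_9 = 31*2 - 20 = 42, d_9 = (2322 - 42^2)/31 = 558/31 = 18, a_9 = floor((48 + 42)/18) = 5.
  m_10 = 18*5 - 42 = 48, d_10 = (2322 - 48^2)/18 = 18/18 = 1, a_10 = floor((48 + 48)/1) = 96.
  m_11 = 1*96 - 48 = 48, d_11 = (2322 - 48^2)/1 = 18/1 = 18: (m_11, d_11) = (m_1, d_1) = (48, 18), so from here the quotients repeat a_1, ..., a_10; the period length is 10.
Hence the expansion of sqrt(2322) is a_0 = 48 followed by the repeating block 5, 2, 1, 10, 48, 10, 1, 2, 5, 96 (period 10).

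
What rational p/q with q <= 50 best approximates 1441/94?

Expand x = 1441/94 as a continued fraction with the Euclidean algorithm:
  1441 = 15*94 + 31, so a_0 = 15.
  94 = 3*31 + 1, so a_1 = 3.
  31 = 31*1 + 0, so a_2 = 31.
so x = [15; 3, 31].
Convergents (p_i = a_i*p_{i-1} + p_{i-2}, q_i = a_i*q_{i-1} + q_{i-2} with p_{-2}=0, p_{-1}=1, q_{-2}=1, q_{-1}=0), until the denominator exceeds 50:
  i=0: a_0=15, p_0 = 15*1 + 0 = 15, q_0 = 15*0 + 1 = 1.
  i=1: a_1=3, p_1 = 3*15 + 1 = 46, q_1 = 3*1 + 0 = 3.
  i=2: a_2=31, p_2 = 31*46 + 15 = 1441, q_2 = 31*3 + 1 = 94.
q_2 = 94 > 50, so the last convergent with denominator <= 50 is p_1/q_1 = 46/3.
The closest fraction with denominator <= 50 is either p_1/q_1 or the intermediate fraction (k*p_1 + p_0)/(k*q_1 + q_0) with the largest k >= 1 whose denominator stays <= 50; these approach x as k grows, and every other convergent or intermediate fraction in range is farther away.
Largest k: floor((50 - q_0)/q_1) = floor((50 - 1)/3) = 16.
That gives (16*46 + 15)/(16*3 + 1) = 751/49.
Compare the errors: |x - 46/3| = |1441*3 - 46*94|/(94*3) = 1/282, and |x - 751/49| = |1441*49 - 751*94|/(94*49) = 15/4606.
Cross-multiplying, 15*282 = 4230 < 4606 = 1*4606, so 15/4606 is smaller: the intermediate fraction 751/49 is closer to x than 46/3.

751/49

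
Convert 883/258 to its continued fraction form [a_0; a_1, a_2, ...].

[3; 2, 2, 1, 2, 1, 1, 1, 3]

Run the Euclidean algorithm on 883 and 258; the successive quotients are the partial quotients a_0, a_1, ... (each step inverts the fractional part left over by the previous one):
  883 = 3*258 + 109, so a_0 = 3.
  258 = 2*109 + 40, so a_1 = 2.
  109 = 2*40 + 29, so a_2 = 2.
  40 = 1*29 + 11, so a_3 = 1.
  29 = 2*11 + 7, so a_4 = 2.
  11 = 1*7 + 4, so a_5 = 1.
  7 = 1*4 + 3, so a_6 = 1.
  4 = 1*3 + 1, so a_7 = 1.
  3 = 3*1 + 0, so a_8 = 3.
The remainder reaches 0 after 9 divisions, so the expansion has 9 partial quotients, read off in order.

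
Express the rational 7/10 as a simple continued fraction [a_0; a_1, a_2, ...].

[0; 1, 2, 3]

Run the Euclidean algorithm on 7 and 10; the successive quotients are the partial quotients a_0, a_1, ... (each step inverts the fractional part left over by the previous one):
  7 = 0*10 + 7, so a_0 = 0.
  10 = 1*7 + 3, so a_1 = 1.
  7 = 2*3 + 1, so a_2 = 2.
  3 = 3*1 + 0, so a_3 = 3.
The remainder reaches 0 after 4 divisions, so the expansion has 4 partial quotients, read off in order.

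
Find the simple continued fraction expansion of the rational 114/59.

Run the Euclidean algorithm on 114 and 59; the successive quotients are the partial quotients a_0, a_1, ... (each step inverts the fractional part left over by the previous one):
  114 = 1*59 + 55, so a_0 = 1.
  59 = 1*55 + 4, so a_1 = 1.
  55 = 13*4 + 3, so a_2 = 13.
  4 = 1*3 + 1, so a_3 = 1.
  3 = 3*1 + 0, so a_4 = 3.
The remainder reaches 0 after 5 divisions, so the expansion has 5 partial quotients, read off in order.

[1; 1, 13, 1, 3]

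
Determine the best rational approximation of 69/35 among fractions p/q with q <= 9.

Expand x = 69/35 as a continued fraction with the Euclidean algorithm:
  69 = 1*35 + 34, so a_0 = 1.
  35 = 1*34 + 1, so a_1 = 1.
  34 = 34*1 + 0, so a_2 = 34.
so x = [1; 1, 34].
Convergents (p_i = a_i*p_{i-1} + p_{i-2}, q_i = a_i*q_{i-1} + q_{i-2} with p_{-2}=0, p_{-1}=1, q_{-2}=1, q_{-1}=0), until the denominator exceeds 9:
  i=0: a_0=1, p_0 = 1*1 + 0 = 1, q_0 = 1*0 + 1 = 1.
  i=1: a_1=1, p_1 = 1*1 + 1 = 2, q_1 = 1*1 + 0 = 1.
  i=2: a_2=34, p_2 = 34*2 + 1 = 69, q_2 = 34*1 + 1 = 35.
q_2 = 35 > 9, so the last convergent with denominator <= 9 is p_1/q_1 = 2/1.
The closest fraction with denominator <= 9 is either p_1/q_1 or the intermediate fraction (k*p_1 + p_0)/(k*q_1 + q_0) with the largest k >= 1 whose denominator stays <= 9; these approach x as k grows, and every other convergent or intermediate fraction in range is farther away.
Largest k: floor((9 - q_0)/q_1) = floor((9 - 1)/1) = 8.
That gives (8*2 + 1)/(8*1 + 1) = 17/9.
Compare the errors: |x - 2/1| = |69*1 - 2*35|/(35*1) = 1/35, and |x - 17/9| = |69*9 - 17*35|/(35*9) = 26/315.
Cross-multiplying, 1*315 = 315 < 910 = 26*35, so 1/35 is smaller: the convergent 2/1 is closer to x than 17/9.

2/1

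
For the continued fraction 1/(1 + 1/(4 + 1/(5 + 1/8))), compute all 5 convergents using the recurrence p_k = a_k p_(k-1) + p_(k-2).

0/1, 1/1, 4/5, 21/26, 172/213

Using the convergent recurrence p_i = a_i*p_{i-1} + p_{i-2}, q_i = a_i*q_{i-1} + q_{i-2} with p_{-2}=0, p_{-1}=1, q_{-2}=1, q_{-1}=0:
  i=0: a_0=0, p_0 = 0*1 + 0 = 0, q_0 = 0*0 + 1 = 1.
  i=1: a_1=1, p_1 = 1*0 + 1 = 1, q_1 = 1*1 + 0 = 1.
  i=2: a_2=4, p_2 = 4*1 + 0 = 4, q_2 = 4*1 + 1 = 5.
  i=3: a_3=5, p_3 = 5*4 + 1 = 21, q_3 = 5*5 + 1 = 26.
  i=4: a_4=8, p_4 = 8*21 + 4 = 172, q_4 = 8*26 + 5 = 213.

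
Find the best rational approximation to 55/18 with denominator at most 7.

3/1

Expand x = 55/18 as a continued fraction with the Euclidean algorithm:
  55 = 3*18 + 1, so a_0 = 3.
  18 = 18*1 + 0, so a_1 = 18.
so x = [3; 18].
Convergents (p_i = a_i*p_{i-1} + p_{i-2}, q_i = a_i*q_{i-1} + q_{i-2} with p_{-2}=0, p_{-1}=1, q_{-2}=1, q_{-1}=0), until the denominator exceeds 7:
  i=0: a_0=3, p_0 = 3*1 + 0 = 3, q_0 = 3*0 + 1 = 1.
  i=1: a_1=18, p_1 = 18*3 + 1 = 55, q_1 = 18*1 + 0 = 18.
q_1 = 18 > 7, so the last convergent with denominator <= 7 is p_0/q_0 = 3/1.
The closest fraction with denominator <= 7 is either p_0/q_0 or the intermediate fraction (k*p_0 + p_{-1})/(k*q_0 + q_{-1}) with the largest k >= 1 whose denominator stays <= 7; these approach x as k grows, and every other convergent or intermediate fraction in range is farther away.
Largest k: floor((7 - q_{-1})/q_0) = floor((7 - 0)/1) = 7 (using the seeds p_{-1} = 1, q_{-1} = 0).
That gives (7*3 + 1)/(7*1 + 0) = 22/7.
Compare the errors: |x - 3/1| = |55*1 - 3*18|/(18*1) = 1/18, and |x - 22/7| = |55*7 - 22*18|/(18*7) = 11/126.
Cross-multiplying, 1*126 = 126 < 198 = 11*18, so 1/18 is smaller: the convergent 3/1 is closer to x than 22/7.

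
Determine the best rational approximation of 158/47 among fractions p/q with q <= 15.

37/11

Expand x = 158/47 as a continued fraction with the Euclidean algorithm:
  158 = 3*47 + 17, so a_0 = 3.
  47 = 2*17 + 13, so a_1 = 2.
  17 = 1*13 + 4, so a_2 = 1.
  13 = 3*4 + 1, so a_3 = 3.
  4 = 4*1 + 0, so a_4 = 4.
so x = [3; 2, 1, 3, 4].
Convergents (p_i = a_i*p_{i-1} + p_{i-2}, q_i = a_i*q_{i-1} + q_{i-2} with p_{-2}=0, p_{-1}=1, q_{-2}=1, q_{-1}=0), until the denominator exceeds 15:
  i=0: a_0=3, p_0 = 3*1 + 0 = 3, q_0 = 3*0 + 1 = 1.
  i=1: a_1=2, p_1 = 2*3 + 1 = 7, q_1 = 2*1 + 0 = 2.
  i=2: a_2=1, p_2 = 1*7 + 3 = 10, q_2 = 1*2 + 1 = 3.
  i=3: a_3=3, p_3 = 3*10 + 7 = 37, q_3 = 3*3 + 2 = 11.
  i=4: a_4=4, p_4 = 4*37 + 10 = 158, q_4 = 4*11 + 3 = 47.
q_4 = 47 > 15, so the last convergent with denominator <= 15 is p_3/q_3 = 37/11.
The closest fraction with denominator <= 15 is either p_3/q_3 or the intermediate fraction (k*p_3 + p_2)/(k*q_3 + q_2) with the largest k >= 1 whose denominator stays <= 15; these approach x as k grows, and every other convergent or intermediate fraction in range is farther away.
Largest k: floor((15 - q_2)/q_3) = floor((15 - 3)/11) = 1.
That gives (1*37 + 10)/(1*11 + 3) = 47/14.
Compare the errors: |x - 37/11| = |158*11 - 37*47|/(47*11) = 1/517, and |x - 47/14| = |158*14 - 47*47|/(47*14) = 3/658.
Cross-multiplying, 1*658 = 658 < 1551 = 3*517, so 1/517 is smaller: the convergent 37/11 is closer to x than 47/14.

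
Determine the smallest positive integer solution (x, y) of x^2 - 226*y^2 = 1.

(x, y) = (451, 30)

First expand sqrt(226) as a continued fraction. With x_i = (sqrt(226) + m_i)/d_i and (m_0, d_0) = (0, 1): a_0 = floor(sqrt(226)) = 15, since 15^2 = 225 <= 226 < 256 = 16^2.
Iterate m_{i+1} = d_i*a_i - m_i, d_{i+1} = (226 - m_{i+1}^2)/d_i, a_{i+1} = floor((a_0 + m_{i+1})/d_{i+1}):
  m_1 = 1*15 - 0 = 15, d_1 = (226 - 15^2)/1 = 1/1 = 1, a_1 = floor((15 + 15)/1) = 30.
  m_2 = 1*30 - 15 = 15, d_2 = (226 - 15^2)/1 = 1/1 = 1: (m_2, d_2) = (m_1, d_1) = (15, 1), so from here the quotient a_1 repeats; the period length is 1.
So sqrt(226) = [15; (30)] with period length k = 1.
k is odd, so (p_{k-1}, q_{k-1}) only solves x^2 - 226y^2 = -1 and the fundamental solution of x^2 - 226y^2 = 1 is (p_{2k-1}, q_{2k-1}) = (p_1, q_1); compute convergents through index 1, running through the period twice.
Convergents (p_i = a_i*p_{i-1} + p_{i-2}, q_i = a_i*q_{i-1} + q_{i-2} with p_{-2}=0, p_{-1}=1, q_{-2}=1, q_{-1}=0):
  i=0: a_0=15, p_0 = 15*1 + 0 = 15, q_0 = 15*0 + 1 = 1.
  i=1: a_1=30, p_1 = 30*15 + 1 = 451, q_1 = 30*1 + 0 = 30.
Indeed p_0^2 - 226*q_0^2 = 225 - 226 = -1, not +1.
Check: 451^2 - 226*30^2 = 203401 - 203400 = 1, so (x, y) = (451, 30) solves the equation, and by the theorem it is the least positive solution.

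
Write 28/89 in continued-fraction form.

Run the Euclidean algorithm on 28 and 89; the successive quotients are the partial quotients a_0, a_1, ... (each step inverts the fractional part left over by the previous one):
  28 = 0*89 + 28, so a_0 = 0.
  89 = 3*28 + 5, so a_1 = 3.
  28 = 5*5 + 3, so a_2 = 5.
  5 = 1*3 + 2, so a_3 = 1.
  3 = 1*2 + 1, so a_4 = 1.
  2 = 2*1 + 0, so a_5 = 2.
The remainder reaches 0 after 6 divisions, so the expansion has 6 partial quotients, read off in order.

[0; 3, 5, 1, 1, 2]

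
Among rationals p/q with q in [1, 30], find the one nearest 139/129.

14/13

Expand x = 139/129 as a continued fraction with the Euclidean algorithm:
  139 = 1*129 + 10, so a_0 = 1.
  129 = 12*10 + 9, so a_1 = 12.
  10 = 1*9 + 1, so a_2 = 1.
  9 = 9*1 + 0, so a_3 = 9.
so x = [1; 12, 1, 9].
Convergents (p_i = a_i*p_{i-1} + p_{i-2}, q_i = a_i*q_{i-1} + q_{i-2} with p_{-2}=0, p_{-1}=1, q_{-2}=1, q_{-1}=0), until the denominator exceeds 30:
  i=0: a_0=1, p_0 = 1*1 + 0 = 1, q_0 = 1*0 + 1 = 1.
  i=1: a_1=12, p_1 = 12*1 + 1 = 13, q_1 = 12*1 + 0 = 12.
  i=2: a_2=1, p_2 = 1*13 + 1 = 14, q_2 = 1*12 + 1 = 13.
  i=3: a_3=9, p_3 = 9*14 + 13 = 139, q_3 = 9*13 + 12 = 129.
q_3 = 129 > 30, so the last convergent with denominator <= 30 is p_2/q_2 = 14/13.
The closest fraction with denominator <= 30 is either p_2/q_2 or the intermediate fraction (k*p_2 + p_1)/(k*q_2 + q_1) with the largest k >= 1 whose denominator stays <= 30; these approach x as k grows, and every other convergent or intermediate fraction in range is farther away.
Largest k: floor((30 - q_1)/q_2) = floor((30 - 12)/13) = 1.
That gives (1*14 + 13)/(1*13 + 12) = 27/25.
Compare the errors: |x - 14/13| = |139*13 - 14*129|/(129*13) = 1/1677, and |x - 27/25| = |139*25 - 27*129|/(129*25) = 8/3225.
Cross-multiplying, 1*3225 = 3225 < 13416 = 8*1677, so 1/1677 is smaller: the convergent 14/13 is closer to x than 27/25.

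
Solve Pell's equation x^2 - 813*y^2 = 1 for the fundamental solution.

(x, y) = (2167, 76)

First expand sqrt(813) as a continued fraction. With x_i = (sqrt(813) + m_i)/d_i and (m_0, d_0) = (0, 1): a_0 = floor(sqrt(813)) = 28, since 28^2 = 784 <= 813 < 841 = 29^2.
Iterate m_{i+1} = d_i*a_i - m_i, d_{i+1} = (813 - m_{i+1}^2)/d_i, a_{i+1} = floor((a_0 + m_{i+1})/d_{i+1}):
  m_1 = 1*28 - 0 = 28, d_1 = (813 - 28^2)/1 = 29/1 = 29, a_1 = floor((28 + 28)/29) = 1.
  m_2 = 29*1 - 28 = 1, d_2 = (813 - 1^2)/29 = 812/29 = 28, a_2 = floor((28 + 1)/28) = 1.
  m_3 = 28*1 - 1 = 27, d_3 = (813 - 27^2)/28 = 84/28 = 3, a_3 = floor((28 + 27)/3) = 18.
  m_4 = 3*18 - 27 = 27, d_4 = (813 - 27^2)/3 = 84/3 = 28, a_4 = floor((28 + 27)/28) = 1.
  m_5 = 28*1 - 27 = 1, d_5 = (813 - 1^2)/28 = 812/28 = 29, a_5 = floor((28 + 1)/29) = 1.
  m_6 = 29*1 - 1 = 28, d_6 = (813 - 28^2)/29 = 29/29 = 1, a_6 = floor((28 + 28)/1) = 56.
  m_7 = 1*56 - 28 = 28, d_7 = (813 - 28^2)/1 = 29/1 = 29: (m_7, d_7) = (m_1, d_1) = (28, 29), so from here the quotients repeat a_1, ..., a_6; the period length is 6.
So sqrt(813) = [28; (1, 1, 18, 1, 1, 56)] with period length k = 6.
k is even, so the fundamental solution of x^2 - 813y^2 = 1 is (p_{k-1}, q_{k-1}) = (p_5, q_5); compute convergents through index 5.
Convergents (p_i = a_i*p_{i-1} + p_{i-2}, q_i = a_i*q_{i-1} + q_{i-2} with p_{-2}=0, p_{-1}=1, q_{-2}=1, q_{-1}=0):
  i=0: a_0=28, p_0 = 28*1 + 0 = 28, q_0 = 28*0 + 1 = 1.
  i=1: a_1=1, p_1 = 1*28 + 1 = 29, q_1 = 1*1 + 0 = 1.
  i=2: a_2=1, p_2 = 1*29 + 28 = 57, q_2 = 1*1 + 1 = 2.
  i=3: a_3=18, p_3 = 18*57 + 29 = 1055, q_3 = 18*2 + 1 = 37.
  i=4: a_4=1, p_4 = 1*1055 + 57 = 1112, q_4 = 1*37 + 2 = 39.
  i=5: a_5=1, p_5 = 1*1112 + 1055 = 2167, q_5 = 1*39 + 37 = 76.
Check: 2167^2 - 813*76^2 = 4695889 - 4695888 = 1, so (x, y) = (2167, 76) solves the equation, and by the theorem it is the least positive solution.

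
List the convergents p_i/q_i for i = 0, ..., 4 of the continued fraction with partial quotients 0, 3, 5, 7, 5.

Using the convergent recurrence p_i = a_i*p_{i-1} + p_{i-2}, q_i = a_i*q_{i-1} + q_{i-2} with p_{-2}=0, p_{-1}=1, q_{-2}=1, q_{-1}=0:
  i=0: a_0=0, p_0 = 0*1 + 0 = 0, q_0 = 0*0 + 1 = 1.
  i=1: a_1=3, p_1 = 3*0 + 1 = 1, q_1 = 3*1 + 0 = 3.
  i=2: a_2=5, p_2 = 5*1 + 0 = 5, q_2 = 5*3 + 1 = 16.
  i=3: a_3=7, p_3 = 7*5 + 1 = 36, q_3 = 7*16 + 3 = 115.
  i=4: a_4=5, p_4 = 5*36 + 5 = 185, q_4 = 5*115 + 16 = 591.

0/1, 1/3, 5/16, 36/115, 185/591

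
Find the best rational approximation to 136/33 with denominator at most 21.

70/17

Expand x = 136/33 as a continued fraction with the Euclidean algorithm:
  136 = 4*33 + 4, so a_0 = 4.
  33 = 8*4 + 1, so a_1 = 8.
  4 = 4*1 + 0, so a_2 = 4.
so x = [4; 8, 4].
Convergents (p_i = a_i*p_{i-1} + p_{i-2}, q_i = a_i*q_{i-1} + q_{i-2} with p_{-2}=0, p_{-1}=1, q_{-2}=1, q_{-1}=0), until the denominator exceeds 21:
  i=0: a_0=4, p_0 = 4*1 + 0 = 4, q_0 = 4*0 + 1 = 1.
  i=1: a_1=8, p_1 = 8*4 + 1 = 33, q_1 = 8*1 + 0 = 8.
  i=2: a_2=4, p_2 = 4*33 + 4 = 136, q_2 = 4*8 + 1 = 33.
q_2 = 33 > 21, so the last convergent with denominator <= 21 is p_1/q_1 = 33/8.
The closest fraction with denominator <= 21 is either p_1/q_1 or the intermediate fraction (k*p_1 + p_0)/(k*q_1 + q_0) with the largest k >= 1 whose denominator stays <= 21; these approach x as k grows, and every other convergent or intermediate fraction in range is farther away.
Largest k: floor((21 - q_0)/q_1) = floor((21 - 1)/8) = 2.
That gives (2*33 + 4)/(2*8 + 1) = 70/17.
Compare the errors: |x - 33/8| = |136*8 - 33*33|/(33*8) = 1/264, and |x - 70/17| = |136*17 - 70*33|/(33*17) = 2/561.
Cross-multiplying, 2*264 = 528 < 561 = 1*561, so 2/561 is smaller: the intermediate fraction 70/17 is closer to x than 33/8.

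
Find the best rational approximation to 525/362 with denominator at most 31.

Expand x = 525/362 as a continued fraction with the Euclidean algorithm:
  525 = 1*362 + 163, so a_0 = 1.
  362 = 2*163 + 36, so a_1 = 2.
  163 = 4*36 + 19, so a_2 = 4.
  36 = 1*19 + 17, so a_3 = 1.
  19 = 1*17 + 2, so a_4 = 1.
  17 = 8*2 + 1, so a_5 = 8.
  2 = 2*1 + 0, so a_6 = 2.
so x = [1; 2, 4, 1, 1, 8, 2].
Convergents (p_i = a_i*p_{i-1} + p_{i-2}, q_i = a_i*q_{i-1} + q_{i-2} with p_{-2}=0, p_{-1}=1, q_{-2}=1, q_{-1}=0), until the denominator exceeds 31:
  i=0: a_0=1, p_0 = 1*1 + 0 = 1, q_0 = 1*0 + 1 = 1.
  i=1: a_1=2, p_1 = 2*1 + 1 = 3, q_1 = 2*1 + 0 = 2.
  i=2: a_2=4, p_2 = 4*3 + 1 = 13, q_2 = 4*2 + 1 = 9.
  i=3: a_3=1, p_3 = 1*13 + 3 = 16, q_3 = 1*9 + 2 = 11.
  i=4: a_4=1, p_4 = 1*16 + 13 = 29, q_4 = 1*11 + 9 = 20.
  i=5: a_5=8, p_5 = 8*29 + 16 = 248, q_5 = 8*20 + 11 = 171.
q_5 = 171 > 31, so the last convergent with denominator <= 31 is p_4/q_4 = 29/20.
The closest fraction with denominator <= 31 is either p_4/q_4 or the intermediate fraction (k*p_4 + p_3)/(k*q_4 + q_3) with the largest k >= 1 whose denominator stays <= 31; these approach x as k grows, and every other convergent or intermediate fraction in range is farther away.
Largest k: floor((31 - q_3)/q_4) = floor((31 - 11)/20) = 1.
That gives (1*29 + 16)/(1*20 + 11) = 45/31.
Compare the errors: |x - 29/20| = |525*20 - 29*362|/(362*20) = 2/7240, and |x - 45/31| = |525*31 - 45*362|/(362*31) = 15/11222.
Cross-multiplying, 2*11222 = 22444 < 108600 = 15*7240, so 2/7240 is smaller: the convergent 29/20 is closer to x than 45/31.

29/20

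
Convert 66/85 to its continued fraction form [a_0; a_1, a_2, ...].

Run the Euclidean algorithm on 66 and 85; the successive quotients are the partial quotients a_0, a_1, ... (each step inverts the fractional part left over by the previous one):
  66 = 0*85 + 66, so a_0 = 0.
  85 = 1*66 + 19, so a_1 = 1.
  66 = 3*19 + 9, so a_2 = 3.
  19 = 2*9 + 1, so a_3 = 2.
  9 = 9*1 + 0, so a_4 = 9.
The remainder reaches 0 after 5 divisions, so the expansion has 5 partial quotients, read off in order.

[0; 1, 3, 2, 9]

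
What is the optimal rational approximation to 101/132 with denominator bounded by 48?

Expand x = 101/132 as a continued fraction with the Euclidean algorithm:
  101 = 0*132 + 101, so a_0 = 0.
  132 = 1*101 + 31, so a_1 = 1.
  101 = 3*31 + 8, so a_2 = 3.
  31 = 3*8 + 7, so a_3 = 3.
  8 = 1*7 + 1, so a_4 = 1.
  7 = 7*1 + 0, so a_5 = 7.
so x = [0; 1, 3, 3, 1, 7].
Convergents (p_i = a_i*p_{i-1} + p_{i-2}, q_i = a_i*q_{i-1} + q_{i-2} with p_{-2}=0, p_{-1}=1, q_{-2}=1, q_{-1}=0), until the denominator exceeds 48:
  i=0: a_0=0, p_0 = 0*1 + 0 = 0, q_0 = 0*0 + 1 = 1.
  i=1: a_1=1, p_1 = 1*0 + 1 = 1, q_1 = 1*1 + 0 = 1.
  i=2: a_2=3, p_2 = 3*1 + 0 = 3, q_2 = 3*1 + 1 = 4.
  i=3: a_3=3, p_3 = 3*3 + 1 = 10, q_3 = 3*4 + 1 = 13.
  i=4: a_4=1, p_4 = 1*10 + 3 = 13, q_4 = 1*13 + 4 = 17.
  i=5: a_5=7, p_5 = 7*13 + 10 = 101, q_5 = 7*17 + 13 = 132.
q_5 = 132 > 48, so the last convergent with denominator <= 48 is p_4/q_4 = 13/17.
The closest fraction with denominator <= 48 is either p_4/q_4 or the intermediate fraction (k*p_4 + p_3)/(k*q_4 + q_3) with the largest k >= 1 whose denominator stays <= 48; these approach x as k grows, and every other convergent or intermediate fraction in range is farther away.
Largest k: floor((48 - q_3)/q_4) = floor((48 - 13)/17) = 2.
That gives (2*13 + 10)/(2*17 + 13) = 36/47.
Compare the errors: |x - 13/17| = |101*17 - 13*132|/(132*17) = 1/2244, and |x - 36/47| = |101*47 - 36*132|/(132*47) = 5/6204.
Cross-multiplying, 1*6204 = 6204 < 11220 = 5*2244, so 1/2244 is smaller: the convergent 13/17 is closer to x than 36/47.

13/17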